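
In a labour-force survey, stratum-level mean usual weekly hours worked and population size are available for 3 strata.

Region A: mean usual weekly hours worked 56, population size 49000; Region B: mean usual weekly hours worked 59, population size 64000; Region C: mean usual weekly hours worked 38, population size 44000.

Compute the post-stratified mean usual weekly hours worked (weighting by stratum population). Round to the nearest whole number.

52

Σ Nₕ·x̄ₕ = 56×49000 + 59×64000 + 38×44000
  = 8192000
Σ Nₕ = 49000 + 64000 + 44000 = 157000
Overall mean = 8192000 / 157000 = 52.178344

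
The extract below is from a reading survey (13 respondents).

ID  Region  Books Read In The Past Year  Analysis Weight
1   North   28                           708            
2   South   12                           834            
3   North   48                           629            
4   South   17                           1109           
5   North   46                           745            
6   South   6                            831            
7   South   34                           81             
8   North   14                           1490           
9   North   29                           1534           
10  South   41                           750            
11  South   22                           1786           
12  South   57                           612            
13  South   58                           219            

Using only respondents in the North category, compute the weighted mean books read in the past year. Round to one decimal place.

29.3

North rows: 1, 3, 5, 8, 9
Weighted sum = 28×708 + 48×629 + 46×745 + 14×1490 + 29×1534
  = 149632
Sum of weights = 708 + 629 + 745 + 1490 + 1534 = 5106
Weighted mean = 149632 / 5106 = 29.305131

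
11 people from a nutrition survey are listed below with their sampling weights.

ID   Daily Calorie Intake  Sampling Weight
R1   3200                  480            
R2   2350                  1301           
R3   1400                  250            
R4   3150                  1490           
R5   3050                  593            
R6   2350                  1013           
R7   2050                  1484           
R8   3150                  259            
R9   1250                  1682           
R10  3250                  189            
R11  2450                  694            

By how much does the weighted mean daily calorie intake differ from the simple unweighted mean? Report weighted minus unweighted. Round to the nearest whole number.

-171

Unweighted sum = 3200 + 2350 + 1400 + 3150 + 3050 + 2350 + 2050 + 3150 + 1250 + 3250 + 2450 = 27650
Unweighted mean = 27650 / 11 = 2513.6364
Weighted sum = 3200×480 + 2350×1301 + 1400×250 + 3150×1490 + 3050×593 + 2350×1013 + 2050×1484 + 3150×259 + 1250×1682 + 3250×189 + 2450×694
  = 1536000 + 3057350 + 350000 + 4693500 + 1808650 + 2380550 + 3042200 + 815850 + 2102500 + 614250 + 1700300 = 22101150
Sum of weights = 480 + 1301 + 250 + 1490 + 593 + 1013 + 1484 + 259 + 1682 + 189 + 694 = 9435
Weighted mean = 22101150 / 9435 = 2342.4642
Difference (weighted minus unweighted) = -171.17213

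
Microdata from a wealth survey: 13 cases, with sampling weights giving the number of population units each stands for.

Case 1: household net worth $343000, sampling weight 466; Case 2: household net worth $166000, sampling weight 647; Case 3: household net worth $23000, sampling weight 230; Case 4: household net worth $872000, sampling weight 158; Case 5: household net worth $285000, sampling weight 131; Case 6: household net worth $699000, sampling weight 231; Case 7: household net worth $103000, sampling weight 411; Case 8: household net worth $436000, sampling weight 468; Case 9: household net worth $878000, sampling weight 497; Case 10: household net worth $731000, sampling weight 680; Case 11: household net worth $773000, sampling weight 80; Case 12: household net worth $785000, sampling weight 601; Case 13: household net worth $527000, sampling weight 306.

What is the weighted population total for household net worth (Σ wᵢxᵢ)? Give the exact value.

2483824000

Weighted total = 2483824000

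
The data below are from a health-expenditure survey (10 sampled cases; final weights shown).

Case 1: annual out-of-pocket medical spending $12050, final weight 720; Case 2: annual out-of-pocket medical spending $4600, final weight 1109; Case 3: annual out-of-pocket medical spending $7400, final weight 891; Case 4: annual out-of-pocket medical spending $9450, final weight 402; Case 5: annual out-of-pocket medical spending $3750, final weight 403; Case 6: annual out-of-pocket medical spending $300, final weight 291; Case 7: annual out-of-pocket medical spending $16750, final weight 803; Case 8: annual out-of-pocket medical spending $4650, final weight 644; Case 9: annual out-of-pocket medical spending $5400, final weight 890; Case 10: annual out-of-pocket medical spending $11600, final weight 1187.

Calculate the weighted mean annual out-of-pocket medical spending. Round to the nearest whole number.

Weighted sum = 12050×720 + 4600×1109 + 7400×891 + 9450×402 + 3750×403 + 300×291 + 16750×803 + 4650×644 + 5400×890 + 11600×1187
  = 8676000 + 5101400 + 6593400 + 3798900 + 1511250 + 87300 + 13450250 + 2994600 + 4806000 + 13769200 = 60788300
Sum of weights = 7340
Weighted mean = 60788300 / 7340 = 8281.7847

8282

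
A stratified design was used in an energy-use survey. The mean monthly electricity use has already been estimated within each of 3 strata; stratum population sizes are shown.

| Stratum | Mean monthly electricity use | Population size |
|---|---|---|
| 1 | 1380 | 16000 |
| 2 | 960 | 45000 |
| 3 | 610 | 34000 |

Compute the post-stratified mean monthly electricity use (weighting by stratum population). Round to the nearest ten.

Σ Nₕ·x̄ₕ = 86020000
Σ Nₕ = 16000 + 45000 + 34000 = 95000
Overall mean = 86020000 / 95000 = 905.47368

910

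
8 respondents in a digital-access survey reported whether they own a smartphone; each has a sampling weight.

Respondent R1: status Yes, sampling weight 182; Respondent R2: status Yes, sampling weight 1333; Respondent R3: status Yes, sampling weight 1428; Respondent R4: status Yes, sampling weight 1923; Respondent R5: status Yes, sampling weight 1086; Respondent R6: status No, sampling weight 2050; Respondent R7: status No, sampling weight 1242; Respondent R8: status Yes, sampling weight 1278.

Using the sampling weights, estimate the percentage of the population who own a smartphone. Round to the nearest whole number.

Sum of weights for 'Yes' = 182 + 1333 + 1428 + 1923 + 1086 + 1278 = 7230
Total weight = 182 + 1333 + 1428 + 1923 + 1086 + 2050 + 1242 + 1278 = 10522
Weighted proportion = 7230 / 10522 = 0.68713172 → 68.713172%

69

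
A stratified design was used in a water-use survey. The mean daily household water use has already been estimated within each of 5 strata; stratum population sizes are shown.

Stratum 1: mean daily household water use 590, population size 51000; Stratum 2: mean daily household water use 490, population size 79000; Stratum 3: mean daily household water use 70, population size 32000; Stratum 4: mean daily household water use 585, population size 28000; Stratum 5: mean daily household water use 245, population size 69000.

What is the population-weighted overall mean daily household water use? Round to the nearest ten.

Σ Nₕ·x̄ₕ = 590×51000 + 490×79000 + 70×32000 + 585×28000 + 245×69000
  = 30090000 + 38710000 + 2240000 + 16380000 + 16905000 = 104325000
Σ Nₕ = 51000 + 79000 + 32000 + 28000 + 69000 = 259000
Overall mean = 104325000 / 259000 = 402.79923

400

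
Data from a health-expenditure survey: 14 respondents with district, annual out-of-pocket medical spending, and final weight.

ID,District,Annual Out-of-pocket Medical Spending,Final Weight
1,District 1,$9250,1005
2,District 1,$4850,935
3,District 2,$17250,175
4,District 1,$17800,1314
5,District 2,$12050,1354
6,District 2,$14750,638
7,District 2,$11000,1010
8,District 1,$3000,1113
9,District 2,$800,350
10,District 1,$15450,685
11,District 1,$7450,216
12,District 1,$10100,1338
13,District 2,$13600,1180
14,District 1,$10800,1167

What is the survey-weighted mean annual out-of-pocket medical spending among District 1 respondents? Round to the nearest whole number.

10147

District 1 rows: 1, 2, 4, 8, 10, 11, 12, 14
Weighted sum = 78869050
Sum of weights = 1005 + 935 + 1314 + 1113 + 685 + 216 + 1338 + 1167 = 7773
Weighted mean = 78869050 / 7773 = 10146.539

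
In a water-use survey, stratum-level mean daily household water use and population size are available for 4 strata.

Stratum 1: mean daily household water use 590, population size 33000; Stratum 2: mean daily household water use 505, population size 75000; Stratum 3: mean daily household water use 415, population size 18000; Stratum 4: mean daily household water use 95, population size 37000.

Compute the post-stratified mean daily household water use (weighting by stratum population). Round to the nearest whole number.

Σ Nₕ·x̄ₕ = 590×33000 + 505×75000 + 415×18000 + 95×37000
  = 68330000
Σ Nₕ = 33000 + 75000 + 18000 + 37000 = 163000
Overall mean = 68330000 / 163000 = 419.20245

419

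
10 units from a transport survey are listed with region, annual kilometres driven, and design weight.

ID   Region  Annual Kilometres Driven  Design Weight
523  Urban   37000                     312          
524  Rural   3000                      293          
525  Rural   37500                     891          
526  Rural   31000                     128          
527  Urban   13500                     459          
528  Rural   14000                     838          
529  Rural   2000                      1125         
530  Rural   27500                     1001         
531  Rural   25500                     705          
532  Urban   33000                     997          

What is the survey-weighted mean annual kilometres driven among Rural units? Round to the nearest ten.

19620

Rural rows: 524, 525, 526, 528, 529, 530, 531
Weighted sum = 3000×293 + 37500×891 + 31000×128 + 14000×838 + 2000×1125 + 27500×1001 + 25500×705
  = 879000 + 33412500 + 3968000 + 11732000 + 2250000 + 27527500 + 17977500 = 97746500
Sum of weights = 293 + 891 + 128 + 838 + 1125 + 1001 + 705 = 4981
Weighted mean = 97746500 / 4981 = 19623.871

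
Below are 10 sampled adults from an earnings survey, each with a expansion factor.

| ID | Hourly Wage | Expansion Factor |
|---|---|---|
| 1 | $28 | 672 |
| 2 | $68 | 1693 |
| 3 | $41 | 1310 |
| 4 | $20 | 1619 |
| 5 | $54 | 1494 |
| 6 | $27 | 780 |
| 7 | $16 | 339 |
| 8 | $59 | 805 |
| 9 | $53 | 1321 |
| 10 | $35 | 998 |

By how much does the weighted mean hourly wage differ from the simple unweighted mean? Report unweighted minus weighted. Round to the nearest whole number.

Unweighted sum = 28 + 68 + 41 + 20 + 54 + 27 + 16 + 59 + 53 + 35 = 401
Unweighted mean = 401 / 10 = 40.1
Weighted sum = 28×672 + 68×1693 + 41×1310 + 20×1619 + 54×1494 + 27×780 + 16×339 + 59×805 + 53×1321 + 35×998
  = 479628
Sum of weights = 672 + 1693 + 1310 + 1619 + 1494 + 780 + 339 + 805 + 1321 + 998 = 11031
Weighted mean = 479628 / 11031 = 43.480011
Difference (unweighted minus weighted) = -3.3800109

-3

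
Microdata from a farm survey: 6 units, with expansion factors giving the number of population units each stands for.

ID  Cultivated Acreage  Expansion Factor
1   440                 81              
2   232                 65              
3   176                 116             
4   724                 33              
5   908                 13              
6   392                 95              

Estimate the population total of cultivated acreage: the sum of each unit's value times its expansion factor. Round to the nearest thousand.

Weighted total = 440×81 + 232×65 + 176×116 + 724×33 + 908×13 + 392×95
  = 144072

144000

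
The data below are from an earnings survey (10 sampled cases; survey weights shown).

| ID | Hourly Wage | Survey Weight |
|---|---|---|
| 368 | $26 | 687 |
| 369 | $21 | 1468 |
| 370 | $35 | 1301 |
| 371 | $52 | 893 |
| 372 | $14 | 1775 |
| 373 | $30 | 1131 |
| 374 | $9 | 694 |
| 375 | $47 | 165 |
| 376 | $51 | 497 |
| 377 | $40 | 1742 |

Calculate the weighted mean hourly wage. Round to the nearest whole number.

Weighted sum = 308469
Sum of weights = 687 + 1468 + 1301 + 893 + 1775 + 1131 + 694 + 165 + 497 + 1742 = 10353
Weighted mean = 308469 / 10353 = 29.795132

30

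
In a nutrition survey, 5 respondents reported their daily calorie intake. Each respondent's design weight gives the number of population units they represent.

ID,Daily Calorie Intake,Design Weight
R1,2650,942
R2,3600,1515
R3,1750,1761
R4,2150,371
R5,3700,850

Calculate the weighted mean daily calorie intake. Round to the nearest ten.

Weighted sum = 14974700
Sum of weights = 942 + 1515 + 1761 + 371 + 850 = 5439
Weighted mean = 14974700 / 5439 = 2753.2083

2750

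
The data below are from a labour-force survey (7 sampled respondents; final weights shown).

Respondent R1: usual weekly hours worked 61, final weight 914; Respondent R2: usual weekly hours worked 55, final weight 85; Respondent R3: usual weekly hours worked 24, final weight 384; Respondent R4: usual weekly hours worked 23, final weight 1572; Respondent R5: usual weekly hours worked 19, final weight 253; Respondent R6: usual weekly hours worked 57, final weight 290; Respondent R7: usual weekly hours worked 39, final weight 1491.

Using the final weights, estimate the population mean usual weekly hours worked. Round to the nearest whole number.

Weighted sum = 61×914 + 55×85 + 24×384 + 23×1572 + 19×253 + 57×290 + 39×1491
  = 55754 + 4675 + 9216 + 36156 + 4807 + 16530 + 58149 = 185287
Sum of weights = 914 + 85 + 384 + 1572 + 253 + 290 + 1491 = 4989
Weighted mean = 185287 / 4989 = 37.139106

37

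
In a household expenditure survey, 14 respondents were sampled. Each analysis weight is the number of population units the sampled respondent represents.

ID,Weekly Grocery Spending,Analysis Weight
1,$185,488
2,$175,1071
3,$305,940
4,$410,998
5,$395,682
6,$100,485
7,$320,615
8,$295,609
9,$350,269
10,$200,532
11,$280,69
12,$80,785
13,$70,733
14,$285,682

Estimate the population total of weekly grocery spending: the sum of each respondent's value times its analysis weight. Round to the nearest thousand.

Weighted total = 2196280

2196000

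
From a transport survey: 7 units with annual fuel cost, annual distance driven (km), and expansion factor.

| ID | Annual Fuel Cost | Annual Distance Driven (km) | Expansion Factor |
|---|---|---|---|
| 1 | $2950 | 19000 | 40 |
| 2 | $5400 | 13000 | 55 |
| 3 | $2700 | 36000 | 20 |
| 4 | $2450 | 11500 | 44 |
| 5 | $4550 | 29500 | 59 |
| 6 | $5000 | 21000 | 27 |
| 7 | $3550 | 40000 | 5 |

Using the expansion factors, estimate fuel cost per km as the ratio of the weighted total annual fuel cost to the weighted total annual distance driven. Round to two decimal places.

0.19

Σ wᵢ·y = 2950×40 + 5400×55 + 2700×20 + 2450×44 + 4550×59 + 5000×27 + 3550×5
  = 998000
Σ wᵢ·x = 19000×40 + 13000×55 + 36000×20 + 11500×44 + 29500×59 + 21000×27 + 40000×5
  = 5208500
Ratio = 998000 / 5208500 = 0.19160987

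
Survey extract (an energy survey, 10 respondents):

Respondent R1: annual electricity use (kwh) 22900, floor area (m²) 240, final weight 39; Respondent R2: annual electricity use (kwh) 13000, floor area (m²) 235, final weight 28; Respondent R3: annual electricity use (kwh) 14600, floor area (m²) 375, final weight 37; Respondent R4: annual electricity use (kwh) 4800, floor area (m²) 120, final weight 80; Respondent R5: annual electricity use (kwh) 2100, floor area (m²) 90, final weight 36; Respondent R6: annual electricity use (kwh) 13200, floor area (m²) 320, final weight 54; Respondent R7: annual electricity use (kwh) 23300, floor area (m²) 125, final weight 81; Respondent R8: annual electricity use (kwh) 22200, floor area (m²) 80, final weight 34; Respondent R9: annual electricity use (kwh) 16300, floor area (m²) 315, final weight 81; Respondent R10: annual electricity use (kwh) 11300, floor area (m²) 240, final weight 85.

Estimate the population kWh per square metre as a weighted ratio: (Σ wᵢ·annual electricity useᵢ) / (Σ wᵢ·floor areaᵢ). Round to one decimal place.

Σ wᵢ·y = 22900×39 + 13000×28 + 14600×37 + 4800×80 + 2100×36 + 13200×54 + 23300×81 + 22200×34 + 16300×81 + 11300×85
  = 893100 + 364000 + 540200 + 384000 + 75600 + 712800 + 1887300 + 754800 + 1320300 + 960500 = 7892600
Σ wᵢ·x = 240×39 + 235×28 + 375×37 + 120×80 + 90×36 + 320×54 + 125×81 + 80×34 + 315×81 + 240×85
  = 118695
Ratio = 7892600 / 118695 = 66.494798

66.5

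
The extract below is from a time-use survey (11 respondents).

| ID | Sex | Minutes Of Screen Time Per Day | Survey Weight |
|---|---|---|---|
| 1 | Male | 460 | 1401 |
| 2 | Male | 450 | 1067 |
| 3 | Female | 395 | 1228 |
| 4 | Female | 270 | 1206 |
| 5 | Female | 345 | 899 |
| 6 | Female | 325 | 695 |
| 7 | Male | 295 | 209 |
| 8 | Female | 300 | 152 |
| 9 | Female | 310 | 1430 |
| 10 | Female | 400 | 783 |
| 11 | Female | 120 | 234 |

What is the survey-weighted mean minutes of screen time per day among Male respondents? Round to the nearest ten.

Male rows: 1, 2, 7
Weighted sum = 460×1401 + 450×1067 + 295×209
  = 644460 + 480150 + 61655 = 1186265
Sum of weights = 1401 + 1067 + 209 = 2677
Weighted mean = 1186265 / 2677 = 443.13224

440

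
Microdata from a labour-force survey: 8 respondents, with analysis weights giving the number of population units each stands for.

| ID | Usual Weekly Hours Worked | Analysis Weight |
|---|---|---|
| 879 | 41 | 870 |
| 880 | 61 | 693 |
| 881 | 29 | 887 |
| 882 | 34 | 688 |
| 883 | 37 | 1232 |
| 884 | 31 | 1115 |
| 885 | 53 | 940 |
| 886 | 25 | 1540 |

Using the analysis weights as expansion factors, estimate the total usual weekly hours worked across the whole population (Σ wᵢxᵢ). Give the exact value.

295527

Weighted total = 41×870 + 61×693 + 29×887 + 34×688 + 37×1232 + 31×1115 + 53×940 + 25×1540
  = 35670 + 42273 + 25723 + 23392 + 45584 + 34565 + 49820 + 38500 = 295527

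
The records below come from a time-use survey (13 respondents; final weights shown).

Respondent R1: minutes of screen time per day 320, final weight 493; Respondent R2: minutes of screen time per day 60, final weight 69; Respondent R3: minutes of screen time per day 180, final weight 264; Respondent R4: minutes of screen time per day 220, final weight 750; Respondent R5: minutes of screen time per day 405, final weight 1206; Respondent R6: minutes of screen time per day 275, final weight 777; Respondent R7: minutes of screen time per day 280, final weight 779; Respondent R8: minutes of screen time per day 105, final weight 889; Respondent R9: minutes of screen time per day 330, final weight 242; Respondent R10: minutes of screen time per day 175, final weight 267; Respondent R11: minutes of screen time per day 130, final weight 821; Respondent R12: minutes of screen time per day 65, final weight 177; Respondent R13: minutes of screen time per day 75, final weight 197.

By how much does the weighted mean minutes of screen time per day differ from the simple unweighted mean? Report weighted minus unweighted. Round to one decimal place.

Unweighted sum = 2620
Unweighted mean = 2620 / 13 = 201.53846
Weighted sum = 1647585
Sum of weights = 6931
Weighted mean = 1647585 / 6931 = 237.71245
Difference (weighted minus unweighted) = 36.17399

36.2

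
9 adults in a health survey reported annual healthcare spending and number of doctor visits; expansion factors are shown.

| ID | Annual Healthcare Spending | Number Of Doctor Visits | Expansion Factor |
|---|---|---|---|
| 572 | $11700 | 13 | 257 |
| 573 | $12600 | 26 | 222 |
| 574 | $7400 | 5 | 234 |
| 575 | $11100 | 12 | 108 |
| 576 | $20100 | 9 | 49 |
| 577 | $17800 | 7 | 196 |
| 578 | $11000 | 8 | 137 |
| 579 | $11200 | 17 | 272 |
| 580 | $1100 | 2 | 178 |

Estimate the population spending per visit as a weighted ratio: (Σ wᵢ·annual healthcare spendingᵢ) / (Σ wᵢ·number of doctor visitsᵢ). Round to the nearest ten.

920

Σ wᵢ·y = 11700×257 + 12600×222 + 7400×234 + 11100×108 + 20100×49 + 17800×196 + 11000×137 + 11200×272 + 1100×178
  = 17957400
Σ wᵢ·x = 19468
Ratio = 17957400 / 19468 = 922.406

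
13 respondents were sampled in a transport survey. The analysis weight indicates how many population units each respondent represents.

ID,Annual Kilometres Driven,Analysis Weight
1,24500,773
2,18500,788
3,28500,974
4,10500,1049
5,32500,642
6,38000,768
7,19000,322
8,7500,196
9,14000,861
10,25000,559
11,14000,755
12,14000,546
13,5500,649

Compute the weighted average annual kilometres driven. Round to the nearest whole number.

20011

Weighted sum = 177739500
Sum of weights = 8882
Weighted mean = 177739500 / 8882 = 20011.202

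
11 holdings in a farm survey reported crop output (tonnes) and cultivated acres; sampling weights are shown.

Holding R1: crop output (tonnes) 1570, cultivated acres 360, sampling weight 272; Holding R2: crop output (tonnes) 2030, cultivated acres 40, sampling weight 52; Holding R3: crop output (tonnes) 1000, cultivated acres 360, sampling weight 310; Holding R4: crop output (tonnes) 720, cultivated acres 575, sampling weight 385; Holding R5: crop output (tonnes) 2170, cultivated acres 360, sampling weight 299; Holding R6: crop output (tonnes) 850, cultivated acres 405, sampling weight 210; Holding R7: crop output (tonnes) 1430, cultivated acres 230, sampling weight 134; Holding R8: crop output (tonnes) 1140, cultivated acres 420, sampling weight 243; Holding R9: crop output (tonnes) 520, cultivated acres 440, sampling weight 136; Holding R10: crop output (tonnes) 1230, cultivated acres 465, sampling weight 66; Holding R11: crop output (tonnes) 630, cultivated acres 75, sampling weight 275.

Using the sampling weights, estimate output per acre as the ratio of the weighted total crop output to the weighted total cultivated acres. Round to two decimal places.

Σ wᵢ·y = 1570×272 + 2030×52 + 1000×310 + 720×385 + 2170×299 + 850×210 + 1430×134 + 1140×243 + 520×136 + 1230×66 + 630×275
  = 2740920
Σ wᵢ·x = 869700
Ratio = 2740920 / 869700 = 3.1515695

3.15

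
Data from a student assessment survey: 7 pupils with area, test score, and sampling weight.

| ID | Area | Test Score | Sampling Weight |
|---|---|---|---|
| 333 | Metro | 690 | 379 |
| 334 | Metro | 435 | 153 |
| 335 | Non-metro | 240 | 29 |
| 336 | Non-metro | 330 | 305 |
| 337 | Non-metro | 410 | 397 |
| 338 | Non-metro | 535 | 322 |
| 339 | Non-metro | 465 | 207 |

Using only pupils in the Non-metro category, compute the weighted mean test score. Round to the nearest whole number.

428

Non-metro rows: 335, 336, 337, 338, 339
Weighted sum = 240×29 + 330×305 + 410×397 + 535×322 + 465×207
  = 538905
Sum of weights = 1260
Weighted mean = 538905 / 1260 = 427.70238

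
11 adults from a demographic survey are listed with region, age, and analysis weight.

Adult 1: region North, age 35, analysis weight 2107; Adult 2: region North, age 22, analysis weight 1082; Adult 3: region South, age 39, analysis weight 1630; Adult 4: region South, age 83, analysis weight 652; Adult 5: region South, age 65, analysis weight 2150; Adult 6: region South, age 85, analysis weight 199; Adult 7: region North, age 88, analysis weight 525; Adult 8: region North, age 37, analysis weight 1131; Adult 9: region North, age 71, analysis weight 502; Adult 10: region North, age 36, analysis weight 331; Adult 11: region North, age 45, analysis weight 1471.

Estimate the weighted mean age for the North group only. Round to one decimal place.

North rows: 1, 2, 7, 8, 9, 10, 11
Weighted sum = 35×2107 + 22×1082 + 88×525 + 37×1131 + 71×502 + 36×331 + 45×1471
  = 73745 + 23804 + 46200 + 41847 + 35642 + 11916 + 66195 = 299349
Sum of weights = 2107 + 1082 + 525 + 1131 + 502 + 331 + 1471 = 7149
Weighted mean = 299349 / 7149 = 41.872849

41.9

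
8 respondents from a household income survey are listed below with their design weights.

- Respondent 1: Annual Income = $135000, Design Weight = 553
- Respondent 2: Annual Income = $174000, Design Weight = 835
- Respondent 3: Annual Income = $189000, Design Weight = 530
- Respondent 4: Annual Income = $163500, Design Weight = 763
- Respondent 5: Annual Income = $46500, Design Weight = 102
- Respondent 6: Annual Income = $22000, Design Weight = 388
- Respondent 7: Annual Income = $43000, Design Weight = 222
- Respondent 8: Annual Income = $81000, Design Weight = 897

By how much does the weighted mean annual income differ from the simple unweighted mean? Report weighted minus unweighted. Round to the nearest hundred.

19200

Unweighted sum = 135000 + 174000 + 189000 + 163500 + 46500 + 22000 + 43000 + 81000 = 854000
Unweighted mean = 854000 / 8 = 106750
Weighted sum = 135000×553 + 174000×835 + 189000×530 + 163500×763 + 46500×102 + 22000×388 + 43000×222 + 81000×897
  = 74655000 + 145290000 + 100170000 + 124750500 + 4743000 + 8536000 + 9546000 + 72657000 = 540347500
Sum of weights = 553 + 835 + 530 + 763 + 102 + 388 + 222 + 897 = 4290
Weighted mean = 540347500 / 4290 = 125955.13
Difference (weighted minus unweighted) = 19205.128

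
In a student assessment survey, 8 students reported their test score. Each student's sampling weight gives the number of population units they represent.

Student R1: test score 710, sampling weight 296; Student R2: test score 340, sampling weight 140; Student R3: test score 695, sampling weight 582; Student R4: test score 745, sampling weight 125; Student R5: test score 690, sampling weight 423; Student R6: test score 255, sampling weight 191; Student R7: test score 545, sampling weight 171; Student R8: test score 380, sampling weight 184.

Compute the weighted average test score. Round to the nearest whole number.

596

Weighted sum = 710×296 + 340×140 + 695×582 + 745×125 + 690×423 + 255×191 + 545×171 + 380×184
  = 1259065
Sum of weights = 296 + 140 + 582 + 125 + 423 + 191 + 171 + 184 = 2112
Weighted mean = 1259065 / 2112 = 596.1482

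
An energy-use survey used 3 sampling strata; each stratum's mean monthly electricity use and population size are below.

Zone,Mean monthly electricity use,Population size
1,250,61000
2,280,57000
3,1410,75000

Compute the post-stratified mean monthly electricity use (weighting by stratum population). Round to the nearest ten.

710

Σ Nₕ·x̄ₕ = 250×61000 + 280×57000 + 1410×75000
  = 136960000
Σ Nₕ = 61000 + 57000 + 75000 = 193000
Overall mean = 136960000 / 193000 = 709.63731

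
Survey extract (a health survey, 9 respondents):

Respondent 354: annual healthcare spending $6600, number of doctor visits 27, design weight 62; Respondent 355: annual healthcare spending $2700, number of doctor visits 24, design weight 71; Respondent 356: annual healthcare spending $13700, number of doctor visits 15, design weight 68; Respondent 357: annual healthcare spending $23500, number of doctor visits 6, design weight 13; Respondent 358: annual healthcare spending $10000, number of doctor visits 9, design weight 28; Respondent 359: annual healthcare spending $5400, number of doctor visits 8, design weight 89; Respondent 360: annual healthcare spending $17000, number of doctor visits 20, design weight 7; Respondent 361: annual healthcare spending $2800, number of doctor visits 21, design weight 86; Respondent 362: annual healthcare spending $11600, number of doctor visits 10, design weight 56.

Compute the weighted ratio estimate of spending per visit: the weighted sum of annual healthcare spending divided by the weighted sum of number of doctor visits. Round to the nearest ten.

450

Σ wᵢ·y = 6600×62 + 2700×71 + 13700×68 + 23500×13 + 10000×28 + 5400×89 + 17000×7 + 2800×86 + 11600×56
  = 409200 + 191700 + 931600 + 305500 + 280000 + 480600 + 119000 + 240800 + 649600 = 3608000
Σ wᵢ·x = 7946
Ratio = 3608000 / 7946 = 454.06494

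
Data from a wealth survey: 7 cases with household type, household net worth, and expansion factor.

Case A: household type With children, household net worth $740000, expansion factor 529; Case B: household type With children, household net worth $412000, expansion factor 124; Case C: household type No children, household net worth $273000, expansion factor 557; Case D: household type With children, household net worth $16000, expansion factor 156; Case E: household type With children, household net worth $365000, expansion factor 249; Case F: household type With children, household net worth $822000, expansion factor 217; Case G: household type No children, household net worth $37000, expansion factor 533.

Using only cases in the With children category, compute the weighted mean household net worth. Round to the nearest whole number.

560238

With children rows: A, B, D, E, F
Weighted sum = 740000×529 + 412000×124 + 16000×156 + 365000×249 + 822000×217
  = 714303000
Sum of weights = 1275
Weighted mean = 714303000 / 1275 = 560237.65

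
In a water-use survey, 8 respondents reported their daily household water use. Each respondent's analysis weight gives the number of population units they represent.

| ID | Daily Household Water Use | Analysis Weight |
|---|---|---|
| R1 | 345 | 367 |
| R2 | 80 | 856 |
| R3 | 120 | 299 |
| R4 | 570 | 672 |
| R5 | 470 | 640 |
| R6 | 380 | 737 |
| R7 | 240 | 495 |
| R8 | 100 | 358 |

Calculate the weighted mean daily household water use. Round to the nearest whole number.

305

Weighted sum = 345×367 + 80×856 + 120×299 + 570×672 + 470×640 + 380×737 + 240×495 + 100×358
  = 1349475
Sum of weights = 367 + 856 + 299 + 672 + 640 + 737 + 495 + 358 = 4424
Weighted mean = 1349475 / 4424 = 305.03504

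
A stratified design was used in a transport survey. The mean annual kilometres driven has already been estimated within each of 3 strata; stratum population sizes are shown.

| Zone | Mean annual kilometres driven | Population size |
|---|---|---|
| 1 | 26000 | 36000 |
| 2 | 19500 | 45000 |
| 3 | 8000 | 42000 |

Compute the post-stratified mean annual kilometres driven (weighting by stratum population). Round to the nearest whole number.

Σ Nₕ·x̄ₕ = 26000×36000 + 19500×45000 + 8000×42000
  = 936000000 + 877500000 + 336000000 = 2149500000
Σ Nₕ = 36000 + 45000 + 42000 = 123000
Overall mean = 2149500000 / 123000 = 17475.61

17476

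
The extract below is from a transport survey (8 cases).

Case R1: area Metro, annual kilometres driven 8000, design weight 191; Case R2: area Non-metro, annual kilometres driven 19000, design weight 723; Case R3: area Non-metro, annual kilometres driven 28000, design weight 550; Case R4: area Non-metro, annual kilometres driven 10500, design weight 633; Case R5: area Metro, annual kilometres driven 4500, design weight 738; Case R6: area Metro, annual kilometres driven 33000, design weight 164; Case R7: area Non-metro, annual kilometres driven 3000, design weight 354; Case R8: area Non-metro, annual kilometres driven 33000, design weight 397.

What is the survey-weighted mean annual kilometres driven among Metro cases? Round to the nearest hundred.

Metro rows: R1, R5, R6
Weighted sum = 8000×191 + 4500×738 + 33000×164
  = 1528000 + 3321000 + 5412000 = 10261000
Sum of weights = 191 + 738 + 164 = 1093
Weighted mean = 10261000 / 1093 = 9387.9231

9400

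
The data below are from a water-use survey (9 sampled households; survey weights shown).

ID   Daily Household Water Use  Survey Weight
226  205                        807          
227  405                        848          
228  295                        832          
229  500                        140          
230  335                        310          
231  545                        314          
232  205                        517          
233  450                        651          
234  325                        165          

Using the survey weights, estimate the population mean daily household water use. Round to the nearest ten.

Weighted sum = 205×807 + 405×848 + 295×832 + 500×140 + 335×310 + 545×314 + 205×517 + 450×651 + 325×165
  = 165435 + 343440 + 245440 + 70000 + 103850 + 171130 + 105985 + 292950 + 53625 = 1551855
Sum of weights = 807 + 848 + 832 + 140 + 310 + 314 + 517 + 651 + 165 = 4584
Weighted mean = 1551855 / 4584 = 338.5373

340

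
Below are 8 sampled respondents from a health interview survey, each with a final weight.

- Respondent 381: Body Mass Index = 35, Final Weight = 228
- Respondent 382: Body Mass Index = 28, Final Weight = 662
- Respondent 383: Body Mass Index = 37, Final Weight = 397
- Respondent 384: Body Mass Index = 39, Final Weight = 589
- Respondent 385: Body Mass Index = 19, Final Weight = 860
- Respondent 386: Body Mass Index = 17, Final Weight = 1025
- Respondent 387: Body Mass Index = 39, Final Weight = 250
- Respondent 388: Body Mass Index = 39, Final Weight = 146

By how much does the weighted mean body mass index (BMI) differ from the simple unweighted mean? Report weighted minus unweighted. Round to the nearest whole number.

-4

Unweighted sum = 35 + 28 + 37 + 39 + 19 + 17 + 39 + 39 = 253
Unweighted mean = 253 / 8 = 31.625
Weighted sum = 35×228 + 28×662 + 37×397 + 39×589 + 19×860 + 17×1025 + 39×250 + 39×146
  = 7980 + 18536 + 14689 + 22971 + 16340 + 17425 + 9750 + 5694 = 113385
Sum of weights = 228 + 662 + 397 + 589 + 860 + 1025 + 250 + 146 = 4157
Weighted mean = 113385 / 4157 = 27.27568
Difference (weighted minus unweighted) = -4.3493204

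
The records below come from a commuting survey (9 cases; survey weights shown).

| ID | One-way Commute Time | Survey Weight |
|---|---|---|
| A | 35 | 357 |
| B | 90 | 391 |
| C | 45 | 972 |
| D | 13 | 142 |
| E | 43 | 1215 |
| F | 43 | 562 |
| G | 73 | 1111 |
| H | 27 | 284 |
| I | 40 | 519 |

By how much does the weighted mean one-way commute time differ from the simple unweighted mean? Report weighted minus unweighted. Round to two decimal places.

Unweighted sum = 35 + 90 + 45 + 13 + 43 + 43 + 73 + 27 + 40 = 409
Unweighted mean = 409 / 9 = 45.444444
Weighted sum = 35×357 + 90×391 + 45×972 + 13×142 + 43×1215 + 43×562 + 73×1111 + 27×284 + 40×519
  = 12495 + 35190 + 43740 + 1846 + 52245 + 24166 + 81103 + 7668 + 20760 = 279213
Sum of weights = 5553
Weighted mean = 279213 / 5553 = 50.281469
Difference (weighted minus unweighted) = 4.837025

4.84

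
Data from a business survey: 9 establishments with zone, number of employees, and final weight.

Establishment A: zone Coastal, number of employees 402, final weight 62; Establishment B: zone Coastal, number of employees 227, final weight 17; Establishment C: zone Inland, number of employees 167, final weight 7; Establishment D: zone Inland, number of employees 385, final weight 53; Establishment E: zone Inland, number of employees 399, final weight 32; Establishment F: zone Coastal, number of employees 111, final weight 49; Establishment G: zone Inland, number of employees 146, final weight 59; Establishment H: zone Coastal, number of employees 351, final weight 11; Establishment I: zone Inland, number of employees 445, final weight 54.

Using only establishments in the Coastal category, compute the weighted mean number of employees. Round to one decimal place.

274.0

Coastal rows: A, B, F, H
Weighted sum = 402×62 + 227×17 + 111×49 + 351×11
  = 24924 + 3859 + 5439 + 3861 = 38083
Sum of weights = 62 + 17 + 49 + 11 = 139
Weighted mean = 38083 / 139 = 273.97842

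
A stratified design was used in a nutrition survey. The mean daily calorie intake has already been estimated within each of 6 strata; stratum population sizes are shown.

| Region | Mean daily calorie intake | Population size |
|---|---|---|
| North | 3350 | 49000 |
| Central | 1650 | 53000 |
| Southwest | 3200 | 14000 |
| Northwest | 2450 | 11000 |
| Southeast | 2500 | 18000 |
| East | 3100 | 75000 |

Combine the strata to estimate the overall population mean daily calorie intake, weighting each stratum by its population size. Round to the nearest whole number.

Σ Nₕ·x̄ₕ = 3350×49000 + 1650×53000 + 3200×14000 + 2450×11000 + 2500×18000 + 3100×75000
  = 164150000 + 87450000 + 44800000 + 26950000 + 45000000 + 232500000 = 600850000
Σ Nₕ = 220000
Overall mean = 600850000 / 220000 = 2731.1364

2731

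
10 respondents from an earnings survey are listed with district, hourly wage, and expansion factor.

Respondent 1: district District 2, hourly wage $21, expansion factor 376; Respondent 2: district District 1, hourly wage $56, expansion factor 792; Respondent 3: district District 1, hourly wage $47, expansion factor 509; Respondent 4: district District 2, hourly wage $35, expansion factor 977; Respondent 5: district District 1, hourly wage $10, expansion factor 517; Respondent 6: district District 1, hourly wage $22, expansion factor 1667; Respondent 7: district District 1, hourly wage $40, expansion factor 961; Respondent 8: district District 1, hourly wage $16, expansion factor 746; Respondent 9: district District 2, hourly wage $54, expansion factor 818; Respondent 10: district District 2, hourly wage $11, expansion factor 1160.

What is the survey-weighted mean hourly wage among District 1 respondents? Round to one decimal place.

30.9

District 1 rows: 2, 3, 5, 6, 7, 8
Weighted sum = 56×792 + 47×509 + 10×517 + 22×1667 + 40×961 + 16×746
  = 160495
Sum of weights = 5192
Weighted mean = 160495 / 5192 = 30.91198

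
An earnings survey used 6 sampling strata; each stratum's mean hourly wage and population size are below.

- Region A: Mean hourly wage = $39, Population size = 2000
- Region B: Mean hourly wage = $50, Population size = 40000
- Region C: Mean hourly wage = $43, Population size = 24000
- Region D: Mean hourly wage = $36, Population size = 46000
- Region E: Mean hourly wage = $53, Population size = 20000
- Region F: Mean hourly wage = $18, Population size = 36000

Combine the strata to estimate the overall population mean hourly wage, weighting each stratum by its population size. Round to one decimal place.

38.5

Σ Nₕ·x̄ₕ = 39×2000 + 50×40000 + 43×24000 + 36×46000 + 53×20000 + 18×36000
  = 6474000
Σ Nₕ = 2000 + 40000 + 24000 + 46000 + 20000 + 36000 = 168000
Overall mean = 6474000 / 168000 = 38.535714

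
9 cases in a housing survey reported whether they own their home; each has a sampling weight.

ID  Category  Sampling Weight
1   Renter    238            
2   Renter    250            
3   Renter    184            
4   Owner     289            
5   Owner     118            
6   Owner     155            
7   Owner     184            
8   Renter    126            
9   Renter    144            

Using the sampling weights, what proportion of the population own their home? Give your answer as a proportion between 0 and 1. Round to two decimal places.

0.44

Sum of weights for 'Owner' = 289 + 118 + 155 + 184 = 746
Total weight = 1688
Weighted proportion = 746 / 1688 = 0.44194313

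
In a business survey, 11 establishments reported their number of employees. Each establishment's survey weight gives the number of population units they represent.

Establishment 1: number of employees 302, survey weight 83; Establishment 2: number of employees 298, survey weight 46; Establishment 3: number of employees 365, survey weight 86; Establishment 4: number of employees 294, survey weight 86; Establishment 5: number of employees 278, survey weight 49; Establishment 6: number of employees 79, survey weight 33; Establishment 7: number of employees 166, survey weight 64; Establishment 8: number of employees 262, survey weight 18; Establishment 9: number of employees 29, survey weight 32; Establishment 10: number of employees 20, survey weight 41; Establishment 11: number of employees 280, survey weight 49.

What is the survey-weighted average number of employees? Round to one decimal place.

242.7

Weighted sum = 302×83 + 298×46 + 365×86 + 294×86 + 278×49 + 79×33 + 166×64 + 262×18 + 29×32 + 20×41 + 280×49
  = 25066 + 13708 + 31390 + 25284 + 13622 + 2607 + 10624 + 4716 + 928 + 820 + 13720 = 142485
Sum of weights = 587
Weighted mean = 142485 / 587 = 242.73424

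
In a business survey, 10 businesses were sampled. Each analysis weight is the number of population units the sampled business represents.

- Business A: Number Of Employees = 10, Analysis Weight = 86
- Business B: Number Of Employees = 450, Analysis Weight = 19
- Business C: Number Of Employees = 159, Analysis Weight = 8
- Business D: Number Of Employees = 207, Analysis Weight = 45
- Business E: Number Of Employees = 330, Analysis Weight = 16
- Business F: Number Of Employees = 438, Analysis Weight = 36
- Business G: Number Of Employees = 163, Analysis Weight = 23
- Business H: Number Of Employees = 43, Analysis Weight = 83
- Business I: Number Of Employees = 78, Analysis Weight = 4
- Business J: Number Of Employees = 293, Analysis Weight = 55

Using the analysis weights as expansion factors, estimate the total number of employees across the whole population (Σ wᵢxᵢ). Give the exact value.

64790

Weighted total = 64790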